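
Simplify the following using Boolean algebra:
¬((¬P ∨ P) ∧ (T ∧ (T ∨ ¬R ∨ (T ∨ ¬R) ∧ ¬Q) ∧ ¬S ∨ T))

¬((¬P ∨ P) ∧ (T ∧ (T ∨ ¬R ∨ (T ∨ ¬R) ∧ ¬Q) ∧ ¬S ∨ T))
= ¬((¬P ∨ P) ∧ (T ∧ (T ∨ ¬R) ∧ ¬S ∨ T))   [absorption]
= ¬((¬P ∨ P) ∧ (T ∧ ¬S ∨ T))   [absorption]
= ¬((¬P ∨ P) ∧ T)   [absorption]
= ¬T   [complement / identity]

¬T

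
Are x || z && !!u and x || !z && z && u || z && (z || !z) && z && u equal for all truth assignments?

E1: x || z && !!u
    = x || z && u
E2: x || !z && z && u || z && (z || !z) && z && u
    = x || !z && z && u || z && z && u
    = x || z && u
Both reduce to x || z && u, so they are equivalent.

Yes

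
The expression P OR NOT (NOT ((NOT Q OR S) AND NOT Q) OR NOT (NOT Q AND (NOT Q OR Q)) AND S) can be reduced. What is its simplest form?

P OR NOT (NOT ((NOT Q OR S) AND NOT Q) OR NOT (NOT Q AND (NOT Q OR Q)) AND S)
= P OR NOT (NOT NOT Q OR NOT (NOT Q AND (NOT Q OR Q)) AND S)   — absorption
= P OR NOT (NOT NOT Q OR NOT NOT Q AND S)   — complement / identity
= P OR NOT NOT NOT Q   — absorption
= P OR NOT Q   — double negation

P OR NOT Q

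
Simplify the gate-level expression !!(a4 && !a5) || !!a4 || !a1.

a4 || !a1

!!(a4 && !a5) || !!a4 || !a1
= a4 && !a5 || !!a4 || !a1   — double negation
= a4 && !a5 || a4 || !a1   — double negation
= a4 || !a1   — absorption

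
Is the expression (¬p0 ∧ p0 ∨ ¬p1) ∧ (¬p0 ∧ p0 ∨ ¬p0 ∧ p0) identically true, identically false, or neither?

identically false

(¬p0 ∧ p0 ∨ ¬p1) ∧ (¬p0 ∧ p0 ∨ ¬p0 ∧ p0)
= (¬p0 ∧ p0 ∨ ¬p1) ∧ ¬p0 ∧ p0
= ¬p0 ∧ p0
= False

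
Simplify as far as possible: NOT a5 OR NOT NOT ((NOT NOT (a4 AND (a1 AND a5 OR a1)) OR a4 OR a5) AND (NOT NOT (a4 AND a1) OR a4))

NOT a5 OR NOT NOT ((NOT NOT (a4 AND (a1 AND a5 OR a1)) OR a4 OR a5) AND (NOT NOT (a4 AND a1) OR a4))
= NOT a5 OR (NOT NOT (a4 AND (a1 AND a5 OR a1)) OR a4 OR a5) AND (NOT NOT (a4 AND a1) OR a4)   (double negation)
= NOT a5 OR (NOT NOT (a4 AND a1) OR a4 OR a5) AND (NOT NOT (a4 AND a1) OR a4)   (absorption)
= NOT a5 OR NOT NOT (a4 AND a1) OR a4   (absorption)
= NOT a5 OR a4 AND a1 OR a4   (double negation)
= NOT a5 OR a4   (absorption)

NOT a5 OR a4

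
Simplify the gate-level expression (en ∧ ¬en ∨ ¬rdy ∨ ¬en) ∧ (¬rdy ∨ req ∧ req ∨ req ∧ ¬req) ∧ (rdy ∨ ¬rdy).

(en ∧ ¬en ∨ ¬rdy ∨ ¬en) ∧ (¬rdy ∨ req ∧ req ∨ req ∧ ¬req) ∧ (rdy ∨ ¬rdy)
= (¬rdy ∨ ¬en) ∧ (¬rdy ∨ req ∧ req ∨ req ∧ ¬req) ∧ (rdy ∨ ¬rdy)   — complement / identity
= (¬rdy ∨ ¬en) ∧ (¬rdy ∨ req) ∧ (rdy ∨ ¬rdy)   — distribution
= (¬en ∧ req ∨ ¬rdy) ∧ (rdy ∨ ¬rdy)   — distribution
= ¬en ∧ req ∨ ¬rdy   — complement / identity

¬en ∧ req ∨ ¬rdy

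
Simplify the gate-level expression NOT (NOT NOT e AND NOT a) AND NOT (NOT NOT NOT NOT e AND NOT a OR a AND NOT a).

NOT (NOT NOT e AND NOT a) AND NOT (NOT NOT NOT NOT e AND NOT a OR a AND NOT a)
= NOT (NOT NOT e AND NOT a) AND NOT (NOT NOT e AND NOT a OR a AND NOT a)
= NOT (NOT NOT e AND NOT a) AND NOT (NOT NOT e AND NOT a)
= NOT (NOT NOT e AND NOT a)
= NOT e OR a

NOT e OR a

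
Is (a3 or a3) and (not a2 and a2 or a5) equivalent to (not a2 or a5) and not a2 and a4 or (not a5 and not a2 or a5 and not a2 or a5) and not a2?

E1: (a3 or a3) and (not a2 and a2 or a5)
    = a3 and (not a2 and a2 or a5)   (idempotence)
    = a3 and a5   (complement / identity)
E2: (not a2 or a5) and not a2 and a4 or (not a5 and not a2 or a5 and not a2 or a5) and not a2
    = (not a2 or a5) and not a2 and a4 or (not a2 or a5) and not a2   (distribution)
    = (not a2 or a5) and not a2   (absorption)
    = not a2   (absorption)
These differ: at a2=0, a3=0, a4=1, a5=1, E1 = 0 but E2 = 1.

No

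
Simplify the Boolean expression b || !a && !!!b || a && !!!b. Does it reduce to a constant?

true

b || !a && !!!b || a && !!!b
= b || !!!b
= b || !b
= true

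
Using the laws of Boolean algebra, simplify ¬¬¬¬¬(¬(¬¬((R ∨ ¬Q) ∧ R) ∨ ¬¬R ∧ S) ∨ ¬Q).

R ∧ Q

¬¬¬¬¬(¬(¬¬((R ∨ ¬Q) ∧ R) ∨ ¬¬R ∧ S) ∨ ¬Q)
= ¬¬¬(¬(¬¬((R ∨ ¬Q) ∧ R) ∨ ¬¬R ∧ S) ∨ ¬Q)   (double negation)
= ¬¬¬(¬(¬¬R ∨ ¬¬R ∧ S) ∨ ¬Q)   (absorption)
= ¬¬¬(¬¬¬R ∨ ¬Q)   (absorption)
= ¬(¬¬¬R ∨ ¬Q)   (double negation)
= ¬(¬R ∨ ¬Q)   (double negation)
= R ∧ Q   (De Morgan)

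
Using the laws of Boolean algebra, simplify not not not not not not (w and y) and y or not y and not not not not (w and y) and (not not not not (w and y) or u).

not not not not not not (w and y) and y or not y and not not not not (w and y) and (not not not not (w and y) or u)
= not not not not not not (w and y) and y or not y and not not not not (w and y)   — absorption
= not not not not (w and y) and y or not y and not not not not (w and y)   — double negation
= not not not not (w and y)   — distribution
= not not (w and y)   — double negation
= w and y   — double negation

w and y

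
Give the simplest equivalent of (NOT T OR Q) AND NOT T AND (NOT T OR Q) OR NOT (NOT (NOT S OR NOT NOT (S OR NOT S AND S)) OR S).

NOT T OR NOT S

(NOT T OR Q) AND NOT T AND (NOT T OR Q) OR NOT (NOT (NOT S OR NOT NOT (S OR NOT S AND S)) OR S)
= NOT T AND (NOT T OR Q) OR NOT (NOT (NOT S OR NOT NOT (S OR NOT S AND S)) OR S)   — absorption
= NOT T AND (NOT T OR Q) OR NOT (S AND NOT (S OR NOT S AND S) OR S)   — De Morgan
= NOT T OR NOT (S AND NOT (S OR NOT S AND S) OR S)   — absorption
= NOT T OR NOT (S AND NOT S OR S)   — complement / identity
= NOT T OR NOT S   — complement / identity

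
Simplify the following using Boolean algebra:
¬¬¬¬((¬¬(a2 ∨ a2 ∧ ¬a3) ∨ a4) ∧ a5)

¬¬¬¬((¬¬(a2 ∨ a2 ∧ ¬a3) ∨ a4) ∧ a5)
= ¬¬¬¬((a2 ∨ a2 ∧ ¬a3 ∨ a4) ∧ a5)
= ¬¬¬¬((a2 ∨ a4) ∧ a5)
= ¬¬((a2 ∨ a4) ∧ a5)
= (a2 ∨ a4) ∧ a5

(a2 ∨ a4) ∧ a5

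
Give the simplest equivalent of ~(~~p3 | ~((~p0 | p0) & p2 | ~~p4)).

~p3 & (p2 | p4)

~(~~p3 | ~((~p0 | p0) & p2 | ~~p4))
= ~(~~p3 | ~((~p0 | p0) & p2 | p4))   (double negation)
= ~(~~p3 | ~(p2 | p4))   (complement / identity)
= ~p3 & (p2 | p4)   (De Morgan)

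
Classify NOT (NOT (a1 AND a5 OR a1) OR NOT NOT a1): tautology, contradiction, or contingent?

NOT (NOT (a1 AND a5 OR a1) OR NOT NOT a1)
= NOT (NOT a1 OR NOT NOT a1)
= a1 AND NOT a1
= FALSE

contradiction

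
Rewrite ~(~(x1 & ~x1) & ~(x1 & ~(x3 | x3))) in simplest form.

~(~(x1 & ~x1) & ~(x1 & ~(x3 | x3)))
= x1 & ~x1 | x1 & ~(x3 | x3)   [De Morgan]
= x1 & ~(x3 | x3)   [complement / identity]
= x1 & ~x3   [idempotence]

x1 & ~x3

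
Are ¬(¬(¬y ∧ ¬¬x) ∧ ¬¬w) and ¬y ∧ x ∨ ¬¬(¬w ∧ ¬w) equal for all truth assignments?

Yes

E1: ¬(¬(¬y ∧ ¬¬x) ∧ ¬¬w)
    = ¬(¬(¬y ∧ x) ∧ ¬¬w)   [double negation]
    = ¬y ∧ x ∨ ¬w   [De Morgan]
E2: ¬y ∧ x ∨ ¬¬(¬w ∧ ¬w)
    = ¬y ∧ x ∨ ¬¬¬w   [idempotence]
    = ¬y ∧ x ∨ ¬w   [double negation]
Both reduce to ¬y ∧ x ∨ ¬w, so they are equivalent.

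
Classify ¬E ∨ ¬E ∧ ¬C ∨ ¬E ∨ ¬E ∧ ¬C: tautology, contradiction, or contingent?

¬E ∨ ¬E ∧ ¬C ∨ ¬E ∨ ¬E ∧ ¬C
= ¬E ∨ ¬E ∧ ¬C   (idempotence)
= ¬E   (absorption)
This depends on E, so it is not a constant.

contingent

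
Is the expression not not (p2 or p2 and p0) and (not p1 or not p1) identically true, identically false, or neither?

neither

not not (p2 or p2 and p0) and (not p1 or not p1)
= not not (p2 or p2 and p0) and not p1   (idempotence)
= not not p2 and not p1   (absorption)
= p2 and not p1   (double negation)
This depends on p1, p2, so it is not a constant.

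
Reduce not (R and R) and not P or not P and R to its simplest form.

not (R and R) and not P or not P and R
= not R and not P or not P and R   (idempotence)
= not P   (distribution)

not P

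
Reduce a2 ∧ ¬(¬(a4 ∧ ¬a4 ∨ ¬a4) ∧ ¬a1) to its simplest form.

a2 ∧ ¬(¬(a4 ∧ ¬a4 ∨ ¬a4) ∧ ¬a1)
= a2 ∧ ¬(¬¬a4 ∧ ¬a1)
= a2 ∧ (¬a4 ∨ a1)

a2 ∧ (¬a4 ∨ a1)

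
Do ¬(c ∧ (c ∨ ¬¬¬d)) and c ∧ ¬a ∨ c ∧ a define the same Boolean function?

No

E1: ¬(c ∧ (c ∨ ¬¬¬d))
    = ¬(c ∧ (c ∨ ¬d))   — double negation
    = ¬c   — absorption
E2: c ∧ ¬a ∨ c ∧ a
    = c   — distribution
These differ: at a=0, c=0, d=1, E1 = 1 but E2 = 0.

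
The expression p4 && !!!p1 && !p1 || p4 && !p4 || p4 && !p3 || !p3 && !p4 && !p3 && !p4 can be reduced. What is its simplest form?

p4 && !p1 || !p3

p4 && !!!p1 && !p1 || p4 && !p4 || p4 && !p3 || !p3 && !p4 && !p3 && !p4
= p4 && !!!p1 && !p1 || p4 && !p4 || p4 && !p3 || !p3 && !p4
= p4 && !!!p1 && !p1 || p4 && !p3 || !p3 && !p4
= p4 && !!!p1 && !p1 || !p3
= p4 && !p1 && !p1 || !p3
= p4 && !p1 || !p3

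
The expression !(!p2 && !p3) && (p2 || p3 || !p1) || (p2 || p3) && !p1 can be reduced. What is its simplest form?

p2 || p3

!(!p2 && !p3) && (p2 || p3 || !p1) || (p2 || p3) && !p1
= (p2 || p3) && (p2 || p3 || !p1) || (p2 || p3) && !p1
= p2 || p3 || (p2 || p3) && !p1
= p2 || p3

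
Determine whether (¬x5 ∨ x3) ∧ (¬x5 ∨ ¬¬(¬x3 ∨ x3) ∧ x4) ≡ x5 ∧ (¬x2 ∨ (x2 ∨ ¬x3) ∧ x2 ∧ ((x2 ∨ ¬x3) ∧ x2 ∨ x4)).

No

E1: (¬x5 ∨ x3) ∧ (¬x5 ∨ ¬¬(¬x3 ∨ x3) ∧ x4)
    = (¬x5 ∨ x3) ∧ (¬x5 ∨ (¬x3 ∨ x3) ∧ x4)   — double negation
    = (¬x5 ∨ x3) ∧ (¬x5 ∨ x4)   — complement / identity
    = ¬x5 ∨ x3 ∧ x4   — distribution
E2: x5 ∧ (¬x2 ∨ (x2 ∨ ¬x3) ∧ x2 ∧ ((x2 ∨ ¬x3) ∧ x2 ∨ x4))
    = x5 ∧ (¬x2 ∨ (x2 ∨ ¬x3) ∧ x2)   — absorption
    = x5 ∧ (¬x2 ∨ x2)   — absorption
    = x5   — complement / identity
These differ: at x2=0, x3=0, x4=0, x5=0, E1 = 1 but E2 = 0.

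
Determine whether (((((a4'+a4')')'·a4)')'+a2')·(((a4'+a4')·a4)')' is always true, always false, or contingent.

always false

(((((a4'+a4')')'·a4)')'+a2')·(((a4'+a4')·a4)')'
= ((((a4'+a4')·a4)')'+a2')·(((a4'+a4')·a4)')'
= (((a4'+a4')·a4)')'
= ((a4'·a4)')'
= a4'·a4
= 0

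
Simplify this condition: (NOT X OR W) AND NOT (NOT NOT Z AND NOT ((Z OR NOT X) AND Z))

NOT X OR W

(NOT X OR W) AND NOT (NOT NOT Z AND NOT ((Z OR NOT X) AND Z))
= (NOT X OR W) AND (NOT Z OR (Z OR NOT X) AND Z)   — De Morgan
= (NOT X OR W) AND (NOT Z OR Z)   — absorption
= NOT X OR W   — complement / identity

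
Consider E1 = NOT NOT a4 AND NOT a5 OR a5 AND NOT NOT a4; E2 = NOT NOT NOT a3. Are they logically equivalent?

No

E1: NOT NOT a4 AND NOT a5 OR a5 AND NOT NOT a4
    = NOT NOT a4   — distribution
    = a4   — double negation
E2: NOT NOT NOT a3
    = NOT a3   — double negation
These differ: at a3=0, a4=0, a5=0, E1 = 0 but E2 = 1.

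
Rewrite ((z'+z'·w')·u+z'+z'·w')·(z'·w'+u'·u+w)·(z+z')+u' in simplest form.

((z'+z'·w')·u+z'+z'·w')·(z'·w'+u'·u+w)·(z+z')+u'
= ((z'+z'·w')·u+z'+z'·w')·(z'·w'+w)·(z+z')+u'   (complement / identity)
= ((z'+z'·w')·u+z'+z'·w')·(z'·w'+w)+u'   (complement / identity)
= (z'+z'·w')·(z'·w'+w)+u'   (absorption)
= z'·w'+z'·w+u'   (distribution)
= z'+u'   (distribution)

z'+u'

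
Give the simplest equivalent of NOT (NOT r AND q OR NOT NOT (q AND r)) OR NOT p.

NOT q OR NOT p

NOT (NOT r AND q OR NOT NOT (q AND r)) OR NOT p
= NOT (NOT r AND q OR q AND r) OR NOT p   — double negation
= NOT q OR NOT p   — distribution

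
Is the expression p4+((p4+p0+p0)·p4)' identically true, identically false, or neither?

p4+((p4+p0+p0)·p4)'
= p4+((p4+p0)·p4)'
= p4+p4'
= 1

identically true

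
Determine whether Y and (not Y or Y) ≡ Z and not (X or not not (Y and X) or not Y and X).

E1: Y and (not Y or Y)
    = Y   — complement / identity
E2: Z and not (X or not not (Y and X) or not Y and X)
    = Z and not (X or Y and X or not Y and X)   — double negation
    = Z and not (X or X)   — distribution
    = Z and not X   — idempotence
These differ: at X=0, Y=1, Z=0, E1 = 1 but E2 = 0.

No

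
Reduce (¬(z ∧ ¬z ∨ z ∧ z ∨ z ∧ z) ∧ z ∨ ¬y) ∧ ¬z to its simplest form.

(¬(z ∧ ¬z ∨ z ∧ z ∨ z ∧ z) ∧ z ∨ ¬y) ∧ ¬z
= (¬(z ∧ ¬z ∨ z ∧ z) ∧ z ∨ ¬y) ∧ ¬z
= (¬z ∧ z ∨ ¬y) ∧ ¬z
= ¬y ∧ ¬z

¬y ∧ ¬z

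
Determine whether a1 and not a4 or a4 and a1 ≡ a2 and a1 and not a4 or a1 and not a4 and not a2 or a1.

Yes

E1: a1 and not a4 or a4 and a1
    = a1
E2: a2 and a1 and not a4 or a1 and not a4 and not a2 or a1
    = a1 and not a4 or a1
    = a1
Both reduce to a1, so they are equivalent.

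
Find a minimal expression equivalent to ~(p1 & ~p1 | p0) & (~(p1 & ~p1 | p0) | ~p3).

~(p1 & ~p1 | p0) & (~(p1 & ~p1 | p0) | ~p3)
= ~(p1 & ~p1 | p0)   [absorption]
= ~p0   [complement / identity]

~p0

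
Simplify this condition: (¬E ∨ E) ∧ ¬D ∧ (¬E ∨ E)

¬D

(¬E ∨ E) ∧ ¬D ∧ (¬E ∨ E)
= ¬D ∧ (¬E ∨ E)   (complement / identity)
= ¬D   (complement / identity)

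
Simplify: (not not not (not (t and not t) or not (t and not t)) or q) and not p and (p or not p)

q and not p

(not not not (not (t and not t) or not (t and not t)) or q) and not p and (p or not p)
= (not not not not (t and not t) or q) and not p and (p or not p)
= (not not (t and not t) or q) and not p and (p or not p)
= (not not (t and not t) or q) and not p
= (t and not t or q) and not p
= q and not p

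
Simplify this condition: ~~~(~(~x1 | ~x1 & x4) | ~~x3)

~~~(~(~x1 | ~x1 & x4) | ~~x3)
= ~~((~x1 | ~x1 & x4) & ~x3)   [De Morgan]
= (~x1 | ~x1 & x4) & ~x3   [double negation]
= ~x1 & ~x3   [absorption]

~x1 & ~x3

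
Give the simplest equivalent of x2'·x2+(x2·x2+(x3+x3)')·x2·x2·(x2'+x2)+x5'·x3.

x2'·x2+(x2·x2+(x3+x3)')·x2·x2·(x2'+x2)+x5'·x3
= x2'·x2+(x2·x2+(x3+x3)')·x2·x2+x5'·x3
= x2'·x2+(x2·x2+x3')·x2·x2+x5'·x3
= x2'·x2+x2·x2+x5'·x3
= x2+x5'·x3

x2+x5'·x3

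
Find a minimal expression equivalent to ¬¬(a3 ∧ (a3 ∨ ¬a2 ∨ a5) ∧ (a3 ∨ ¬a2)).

¬¬(a3 ∧ (a3 ∨ ¬a2 ∨ a5) ∧ (a3 ∨ ¬a2))
= ¬¬(a3 ∧ (a3 ∨ ¬a2))   (absorption)
= a3 ∧ (a3 ∨ ¬a2)   (double negation)
= a3   (absorption)

a3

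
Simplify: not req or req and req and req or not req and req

not req or req and req and req or not req and req
= not req or req and req or not req and req
= not req or req
= True

True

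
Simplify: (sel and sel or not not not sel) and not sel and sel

False

(sel and sel or not not not sel) and not sel and sel
= (sel and sel or not sel) and not sel and sel   — double negation
= (sel or not sel) and not sel and sel   — idempotence
= not sel and sel   — complement / identity
= False   — complement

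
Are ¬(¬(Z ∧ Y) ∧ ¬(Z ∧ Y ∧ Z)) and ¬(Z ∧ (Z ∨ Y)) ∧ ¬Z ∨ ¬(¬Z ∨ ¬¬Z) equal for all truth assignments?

E1: ¬(¬(Z ∧ Y) ∧ ¬(Z ∧ Y ∧ Z))
    = Z ∧ Y ∨ Z ∧ Y ∧ Z   — De Morgan
    = Z ∧ Y   — absorption
E2: ¬(Z ∧ (Z ∨ Y)) ∧ ¬Z ∨ ¬(¬Z ∨ ¬¬Z)
    = ¬(Z ∧ (Z ∨ Y)) ∧ ¬Z ∨ Z ∧ ¬Z   — De Morgan
    = ¬Z ∧ ¬Z ∨ Z ∧ ¬Z   — absorption
    = ¬Z   — distribution
These differ: at Y=1, Z=0, E1 = 0 but E2 = 1.

No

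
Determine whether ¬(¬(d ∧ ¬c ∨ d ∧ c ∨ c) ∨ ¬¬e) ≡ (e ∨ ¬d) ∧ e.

E1: ¬(¬(d ∧ ¬c ∨ d ∧ c ∨ c) ∨ ¬¬e)
    = (d ∧ ¬c ∨ d ∧ c ∨ c) ∧ ¬e   — De Morgan
    = (d ∨ c) ∧ ¬e   — distribution
E2: (e ∨ ¬d) ∧ e
    = e   — absorption
These differ: at c=0, d=0, e=1, E1 = 0 but E2 = 1.

No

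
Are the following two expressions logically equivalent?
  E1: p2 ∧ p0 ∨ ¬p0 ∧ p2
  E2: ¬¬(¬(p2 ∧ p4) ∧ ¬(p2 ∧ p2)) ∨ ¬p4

E1: p2 ∧ p0 ∨ ¬p0 ∧ p2
    = p2   — distribution
E2: ¬¬(¬(p2 ∧ p4) ∧ ¬(p2 ∧ p2)) ∨ ¬p4
    = ¬¬(¬(p2 ∧ p4) ∧ ¬p2) ∨ ¬p4   — idempotence
    = ¬(p2 ∧ p4 ∨ p2) ∨ ¬p4   — De Morgan
    = ¬p2 ∨ ¬p4   — absorption
These differ: at p0=0, p2=0, p4=0, E1 = 0 but E2 = 1.

No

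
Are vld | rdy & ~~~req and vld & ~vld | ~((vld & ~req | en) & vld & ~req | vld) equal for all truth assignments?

E1: vld | rdy & ~~~req
    = vld | rdy & ~req   [double negation]
E2: vld & ~vld | ~((vld & ~req | en) & vld & ~req | vld)
    = ~((vld & ~req | en) & vld & ~req | vld)   [complement / identity]
    = ~(vld & ~req | vld)   [absorption]
    = ~vld   [absorption]
These differ: at en=1, rdy=0, req=1, vld=1, E1 = 1 but E2 = 0.

No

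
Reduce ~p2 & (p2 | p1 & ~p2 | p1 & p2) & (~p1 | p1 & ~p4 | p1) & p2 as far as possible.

0

~p2 & (p2 | p1 & ~p2 | p1 & p2) & (~p1 | p1 & ~p4 | p1) & p2
= ~p2 & (p2 | p1 & ~p2 | p1 & p2) & (~p1 | p1) & p2   [absorption]
= ~p2 & (p2 | p1 & ~p2 | p1 & p2) & p2   [complement / identity]
= ~p2 & (p2 | p1) & p2   [distribution]
= ~p2 & p2   [absorption]
= 0   [complement]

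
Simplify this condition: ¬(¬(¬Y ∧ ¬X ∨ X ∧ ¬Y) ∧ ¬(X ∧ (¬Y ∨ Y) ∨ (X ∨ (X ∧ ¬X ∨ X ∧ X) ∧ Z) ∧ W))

¬Y ∨ X

¬(¬(¬Y ∧ ¬X ∨ X ∧ ¬Y) ∧ ¬(X ∧ (¬Y ∨ Y) ∨ (X ∨ (X ∧ ¬X ∨ X ∧ X) ∧ Z) ∧ W))
= ¬(¬¬Y ∧ ¬(X ∧ (¬Y ∨ Y) ∨ (X ∨ (X ∧ ¬X ∨ X ∧ X) ∧ Z) ∧ W))
= ¬(¬¬Y ∧ ¬(X ∧ (¬Y ∨ Y) ∨ (X ∨ X ∧ Z) ∧ W))
= ¬(¬¬Y ∧ ¬(X ∧ (¬Y ∨ Y) ∨ X ∧ W))
= ¬(¬¬Y ∧ ¬(X ∨ X ∧ W))
= ¬(¬¬Y ∧ ¬X)
= ¬Y ∨ X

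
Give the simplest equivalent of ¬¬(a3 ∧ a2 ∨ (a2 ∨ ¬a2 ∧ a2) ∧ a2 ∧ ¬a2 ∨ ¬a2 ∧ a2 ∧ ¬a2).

a3 ∧ a2

¬¬(a3 ∧ a2 ∨ (a2 ∨ ¬a2 ∧ a2) ∧ a2 ∧ ¬a2 ∨ ¬a2 ∧ a2 ∧ ¬a2)
= ¬¬(a3 ∧ a2 ∨ a2 ∧ a2 ∧ ¬a2 ∨ ¬a2 ∧ a2 ∧ ¬a2)   [complement / identity]
= ¬¬(a3 ∧ a2 ∨ a2 ∧ ¬a2)   [distribution]
= ¬¬(a3 ∧ a2)   [complement / identity]
= a3 ∧ a2   [double negation]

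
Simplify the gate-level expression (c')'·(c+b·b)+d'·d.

(c')'·(c+b·b)+d'·d
= (c')'·(c+b·b)
= (c')'·(c+b)
= c·(c+b)
= c

c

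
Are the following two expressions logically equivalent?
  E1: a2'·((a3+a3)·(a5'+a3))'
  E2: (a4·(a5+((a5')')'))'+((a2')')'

No

E1: a2'·((a3+a3)·(a5'+a3))'
    = a2'·(a3+a3·a5')'   (distribution)
    = a2'·a3'   (absorption)
E2: (a4·(a5+((a5')')'))'+((a2')')'
    = (a4·(a5+a5'))'+((a2')')'   (double negation)
    = a4'+((a2')')'   (complement / identity)
    = a4'+a2'   (double negation)
These differ: at a2=0, a3=1, a4=0, a5=0, E1 = 0 but E2 = 1.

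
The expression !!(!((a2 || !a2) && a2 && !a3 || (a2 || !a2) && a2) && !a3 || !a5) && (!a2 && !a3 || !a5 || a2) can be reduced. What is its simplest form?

!!(!((a2 || !a2) && a2 && !a3 || (a2 || !a2) && a2) && !a3 || !a5) && (!a2 && !a3 || !a5 || a2)
= !!(!((a2 || !a2) && a2) && !a3 || !a5) && (!a2 && !a3 || !a5 || a2)
= !!(!a2 && !a3 || !a5) && (!a2 && !a3 || !a5 || a2)
= (!a2 && !a3 || !a5) && (!a2 && !a3 || !a5 || a2)
= !a2 && !a3 || !a5

!a2 && !a3 || !a5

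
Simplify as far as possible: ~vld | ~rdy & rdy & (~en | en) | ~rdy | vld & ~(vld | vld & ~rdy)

~vld | ~rdy

~vld | ~rdy & rdy & (~en | en) | ~rdy | vld & ~(vld | vld & ~rdy)
= ~vld | ~rdy & rdy & (~en | en) | ~rdy | vld & ~vld   — absorption
= ~vld | ~rdy & rdy & (~en | en) | ~rdy   — complement / identity
= ~vld | ~rdy & rdy | ~rdy   — complement / identity
= ~vld | ~rdy   — complement / identity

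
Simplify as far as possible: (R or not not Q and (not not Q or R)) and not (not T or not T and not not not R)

(R or Q) and T

(R or not not Q and (not not Q or R)) and not (not T or not T and not not not R)
= (R or not not Q and (not not Q or R)) and not (not T or not T and not R)   [double negation]
= (R or not not Q) and not (not T or not T and not R)   [absorption]
= (R or not not Q) and not not T   [absorption]
= (R or Q) and not not T   [double negation]
= (R or Q) and T   [double negation]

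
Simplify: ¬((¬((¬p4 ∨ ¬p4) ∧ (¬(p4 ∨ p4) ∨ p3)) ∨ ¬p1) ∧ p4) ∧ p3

¬p4 ∧ p3

¬((¬((¬p4 ∨ ¬p4) ∧ (¬(p4 ∨ p4) ∨ p3)) ∨ ¬p1) ∧ p4) ∧ p3
= ¬((¬((¬p4 ∨ ¬p4) ∧ (¬p4 ∨ p3)) ∨ ¬p1) ∧ p4) ∧ p3   — idempotence
= ¬((¬(¬p4 ∧ (¬p4 ∨ p3)) ∨ ¬p1) ∧ p4) ∧ p3   — idempotence
= ¬((¬¬p4 ∨ ¬p1) ∧ p4) ∧ p3   — absorption
= ¬((p4 ∨ ¬p1) ∧ p4) ∧ p3   — double negation
= ¬p4 ∧ p3   — absorption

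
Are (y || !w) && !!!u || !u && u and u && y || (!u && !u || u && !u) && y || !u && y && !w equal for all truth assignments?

No

E1: (y || !w) && !!!u || !u && u
    = (y || !w) && !u || !u && u   (double negation)
    = (y || !w) && !u   (complement / identity)
E2: u && y || (!u && !u || u && !u) && y || !u && y && !w
    = u && y || !u && y || !u && y && !w   (distribution)
    = u && y || !u && y   (absorption)
    = y   (distribution)
These differ: at u=1, w=0, y=1, E1 = 0 but E2 = 1.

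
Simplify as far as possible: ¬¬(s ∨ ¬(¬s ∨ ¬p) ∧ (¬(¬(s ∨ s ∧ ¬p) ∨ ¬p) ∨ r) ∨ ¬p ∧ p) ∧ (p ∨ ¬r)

s ∧ (p ∨ ¬r)

¬¬(s ∨ ¬(¬s ∨ ¬p) ∧ (¬(¬(s ∨ s ∧ ¬p) ∨ ¬p) ∨ r) ∨ ¬p ∧ p) ∧ (p ∨ ¬r)
= ¬¬(s ∨ ¬(¬s ∨ ¬p) ∧ (¬(¬s ∨ ¬p) ∨ r) ∨ ¬p ∧ p) ∧ (p ∨ ¬r)   — absorption
= ¬¬(s ∨ ¬(¬s ∨ ¬p) ∨ ¬p ∧ p) ∧ (p ∨ ¬r)   — absorption
= ¬¬(s ∨ s ∧ p ∨ ¬p ∧ p) ∧ (p ∨ ¬r)   — De Morgan
= ¬¬(s ∨ s ∧ p) ∧ (p ∨ ¬r)   — complement / identity
= (s ∨ s ∧ p) ∧ (p ∨ ¬r)   — double negation
= s ∧ (p ∨ ¬r)   — absorption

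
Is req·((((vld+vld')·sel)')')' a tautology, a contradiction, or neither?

req·((((vld+vld')·sel)')')'
= req·((sel')')'
= req·sel'
This depends on req, sel, so it is not a constant.

neither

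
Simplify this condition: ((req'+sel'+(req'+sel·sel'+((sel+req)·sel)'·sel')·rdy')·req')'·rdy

((req'+sel'+(req'+sel·sel'+((sel+req)·sel)'·sel')·rdy')·req')'·rdy
= ((req'+sel'+(req'+sel·sel'+sel'·sel')·rdy')·req')'·rdy   — absorption
= ((req'+sel'+(req'+sel')·rdy')·req')'·rdy   — distribution
= ((req'+sel')·req')'·rdy   — absorption
= (req')'·rdy   — absorption
= req·rdy   — double negation

req·rdy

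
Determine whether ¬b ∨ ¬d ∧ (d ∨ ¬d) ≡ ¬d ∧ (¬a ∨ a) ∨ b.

No

E1: ¬b ∨ ¬d ∧ (d ∨ ¬d)
    = ¬b ∨ ¬d   [complement / identity]
E2: ¬d ∧ (¬a ∨ a) ∨ b
    = ¬d ∨ b   [complement / identity]
These differ: at a=0, b=0, d=1, E1 = 1 but E2 = 0.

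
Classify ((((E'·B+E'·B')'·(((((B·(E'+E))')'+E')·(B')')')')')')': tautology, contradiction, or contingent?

contingent

((((E'·B+E'·B')'·(((((B·(E'+E))')'+E')·(B')')')')')')'
= ((E'·B+E'·B')'·(((((B·(E'+E))')'+E')·(B')')')')'   (double negation)
= ((E'·B+E'·B')'·((((B')'+E')·(B')')')')'   (complement / identity)
= E'·B+E'·B'+(((B')'+E')·(B')')'   (De Morgan)
= E'+(((B')'+E')·(B')')'   (distribution)
= E'+((B')')'   (absorption)
= E'+B'   (double negation)
This depends on B, E, so it is not a constant.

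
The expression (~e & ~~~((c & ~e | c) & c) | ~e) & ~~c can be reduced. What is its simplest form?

~e & c

(~e & ~~~((c & ~e | c) & c) | ~e) & ~~c
= (~e & ~~~(c & c) | ~e) & ~~c   (absorption)
= (~e & ~~~c | ~e) & ~~c   (idempotence)
= (~e & ~~~c | ~e) & c   (double negation)
= (~e & ~c | ~e) & c   (double negation)
= ~e & c   (absorption)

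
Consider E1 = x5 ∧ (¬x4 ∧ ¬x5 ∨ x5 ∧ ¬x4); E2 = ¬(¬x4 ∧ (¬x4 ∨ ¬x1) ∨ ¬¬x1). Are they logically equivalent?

No

E1: x5 ∧ (¬x4 ∧ ¬x5 ∨ x5 ∧ ¬x4)
    = x5 ∧ ¬x4   (distribution)
E2: ¬(¬x4 ∧ (¬x4 ∨ ¬x1) ∨ ¬¬x1)
    = ¬(¬x4 ∨ ¬¬x1)   (absorption)
    = x4 ∧ ¬x1   (De Morgan)
These differ: at x1=0, x4=1, x5=1, E1 = 0 but E2 = 1.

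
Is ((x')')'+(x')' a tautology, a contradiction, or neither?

tautology

((x')')'+(x')'
= x'+(x')'
= x'+x
= 1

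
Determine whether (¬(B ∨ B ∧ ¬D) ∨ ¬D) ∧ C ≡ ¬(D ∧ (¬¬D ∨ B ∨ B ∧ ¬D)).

E1: (¬(B ∨ B ∧ ¬D) ∨ ¬D) ∧ C
    = (¬B ∨ ¬D) ∧ C   [absorption]
E2: ¬(D ∧ (¬¬D ∨ B ∨ B ∧ ¬D))
    = ¬(D ∧ (¬¬D ∨ B))   [absorption]
    = ¬(D ∧ (D ∨ B))   [double negation]
    = ¬D   [absorption]
These differ: at B=0, C=0, D=0, E1 = 0 but E2 = 1.

No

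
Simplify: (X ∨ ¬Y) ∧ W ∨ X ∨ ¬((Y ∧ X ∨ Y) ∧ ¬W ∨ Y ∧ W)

X ∨ ¬Y

(X ∨ ¬Y) ∧ W ∨ X ∨ ¬((Y ∧ X ∨ Y) ∧ ¬W ∨ Y ∧ W)
= (X ∨ ¬Y) ∧ W ∨ X ∨ ¬(Y ∧ ¬W ∨ Y ∧ W)
= (X ∨ ¬Y) ∧ W ∨ X ∨ ¬Y
= X ∨ ¬Y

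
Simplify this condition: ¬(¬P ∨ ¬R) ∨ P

¬(¬P ∨ ¬R) ∨ P
= P ∧ R ∨ P   (De Morgan)
= P   (absorption)

P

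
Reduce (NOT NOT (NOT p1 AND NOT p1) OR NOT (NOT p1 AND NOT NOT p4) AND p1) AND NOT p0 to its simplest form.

NOT p0

(NOT NOT (NOT p1 AND NOT p1) OR NOT (NOT p1 AND NOT NOT p4) AND p1) AND NOT p0
= (NOT NOT NOT p1 OR NOT (NOT p1 AND NOT NOT p4) AND p1) AND NOT p0   [idempotence]
= (NOT NOT NOT p1 OR (p1 OR NOT p4) AND p1) AND NOT p0   [De Morgan]
= (NOT NOT NOT p1 OR p1) AND NOT p0   [absorption]
= (NOT p1 OR p1) AND NOT p0   [double negation]
= NOT p0   [complement / identity]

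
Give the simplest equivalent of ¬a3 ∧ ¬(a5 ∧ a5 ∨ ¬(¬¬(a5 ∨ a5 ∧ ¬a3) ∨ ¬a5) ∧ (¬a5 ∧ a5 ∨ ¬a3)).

¬a3 ∧ ¬(a5 ∧ a5 ∨ ¬(¬¬(a5 ∨ a5 ∧ ¬a3) ∨ ¬a5) ∧ (¬a5 ∧ a5 ∨ ¬a3))
= ¬a3 ∧ ¬(a5 ∧ a5 ∨ ¬(¬¬a5 ∨ ¬a5) ∧ (¬a5 ∧ a5 ∨ ¬a3))
= ¬a3 ∧ ¬(a5 ∧ a5 ∨ ¬a5 ∧ a5 ∧ (¬a5 ∧ a5 ∨ ¬a3))
= ¬a3 ∧ ¬(a5 ∧ a5 ∨ ¬a5 ∧ a5)
= ¬a3 ∧ ¬a5

¬a3 ∧ ¬a5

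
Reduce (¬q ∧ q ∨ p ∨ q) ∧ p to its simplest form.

(¬q ∧ q ∨ p ∨ q) ∧ p
= (p ∨ q) ∧ p   (complement / identity)
= p   (absorption)

p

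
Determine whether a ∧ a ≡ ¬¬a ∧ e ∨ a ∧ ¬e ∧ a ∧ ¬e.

Yes

E1: a ∧ a
    = a
E2: ¬¬a ∧ e ∨ a ∧ ¬e ∧ a ∧ ¬e
    = a ∧ e ∨ a ∧ ¬e ∧ a ∧ ¬e
    = a ∧ e ∨ a ∧ ¬e
    = a
Both reduce to a, so they are equivalent.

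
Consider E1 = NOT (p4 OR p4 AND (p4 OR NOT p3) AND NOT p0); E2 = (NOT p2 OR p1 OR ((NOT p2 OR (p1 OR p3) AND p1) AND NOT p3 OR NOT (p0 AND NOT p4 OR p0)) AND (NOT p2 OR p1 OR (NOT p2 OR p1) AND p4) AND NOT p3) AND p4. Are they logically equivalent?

No

E1: NOT (p4 OR p4 AND (p4 OR NOT p3) AND NOT p0)
    = NOT (p4 OR p4 AND NOT p0)   (absorption)
    = NOT p4   (absorption)
E2: (NOT p2 OR p1 OR ((NOT p2 OR (p1 OR p3) AND p1) AND NOT p3 OR NOT (p0 AND NOT p4 OR p0)) AND (NOT p2 OR p1 OR (NOT p2 OR p1) AND p4) AND NOT p3) AND p4
    = (NOT p2 OR p1 OR ((NOT p2 OR (p1 OR p3) AND p1) AND NOT p3 OR NOT (p0 AND NOT p4 OR p0)) AND (NOT p2 OR p1) AND NOT p3) AND p4   (absorption)
    = (NOT p2 OR p1 OR ((NOT p2 OR (p1 OR p3) AND p1) AND NOT p3 OR NOT p0) AND (NOT p2 OR p1) AND NOT p3) AND p4   (absorption)
    = (NOT p2 OR p1 OR ((NOT p2 OR p1) AND NOT p3 OR NOT p0) AND (NOT p2 OR p1) AND NOT p3) AND p4   (absorption)
    = (NOT p2 OR p1 OR (NOT p2 OR p1) AND NOT p3) AND p4   (absorption)
    = (NOT p2 OR p1) AND p4   (absorption)
These differ: at p0=0, p1=1, p2=0, p3=1, p4=0, E1 = 1 but E2 = 0.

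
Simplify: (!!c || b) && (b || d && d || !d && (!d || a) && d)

b || c && d

(!!c || b) && (b || d && d || !d && (!d || a) && d)
= (!!c || b) && (b || d && d || !d && d)   — absorption
= b || !!c && (d && d || !d && d)   — distribution
= b || c && (d && d || !d && d)   — double negation
= b || c && d   — distribution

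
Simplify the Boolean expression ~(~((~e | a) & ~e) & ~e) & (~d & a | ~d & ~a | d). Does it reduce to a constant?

1

~(~((~e | a) & ~e) & ~e) & (~d & a | ~d & ~a | d)
= ~(~~e & ~e) & (~d & a | ~d & ~a | d)
= (~e | e) & (~d & a | ~d & ~a | d)
= ~d & a | ~d & ~a | d
= ~d | d
= 1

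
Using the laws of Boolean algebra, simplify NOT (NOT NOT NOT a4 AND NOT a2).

a4 OR a2

NOT (NOT NOT NOT a4 AND NOT a2)
= NOT NOT a4 OR a2   (De Morgan)
= a4 OR a2   (double negation)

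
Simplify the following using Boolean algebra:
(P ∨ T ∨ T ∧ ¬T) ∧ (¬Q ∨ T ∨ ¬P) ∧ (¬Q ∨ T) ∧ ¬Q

(P ∨ T) ∧ ¬Q

(P ∨ T ∨ T ∧ ¬T) ∧ (¬Q ∨ T ∨ ¬P) ∧ (¬Q ∨ T) ∧ ¬Q
= (P ∨ T) ∧ (¬Q ∨ T ∨ ¬P) ∧ (¬Q ∨ T) ∧ ¬Q
= (P ∨ T) ∧ (¬Q ∨ T) ∧ ¬Q
= (P ∨ T) ∧ ¬Q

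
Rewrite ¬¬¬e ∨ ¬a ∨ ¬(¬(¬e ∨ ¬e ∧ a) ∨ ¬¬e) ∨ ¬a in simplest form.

¬e ∨ ¬a

¬¬¬e ∨ ¬a ∨ ¬(¬(¬e ∨ ¬e ∧ a) ∨ ¬¬e) ∨ ¬a
= ¬¬¬e ∨ ¬a ∨ ¬(¬¬e ∨ ¬¬e) ∨ ¬a   — absorption
= ¬¬¬e ∨ ¬a ∨ ¬¬¬e ∨ ¬a   — idempotence
= ¬¬¬e ∨ ¬a   — idempotence
= ¬e ∨ ¬a   — double negation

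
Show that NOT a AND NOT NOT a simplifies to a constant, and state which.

FALSE

NOT a AND NOT NOT a
= NOT a AND a
= FALSE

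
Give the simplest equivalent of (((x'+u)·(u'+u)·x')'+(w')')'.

x'·w'

(((x'+u)·(u'+u)·x')'+(w')')'
= (((x'+u)·x')'+(w')')'
= ((x')'+(w')')'
= x'·w'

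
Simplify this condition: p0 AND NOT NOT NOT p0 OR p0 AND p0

p0

p0 AND NOT NOT NOT p0 OR p0 AND p0
= p0 AND NOT p0 OR p0 AND p0
= p0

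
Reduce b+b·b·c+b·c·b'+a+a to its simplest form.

b+b·b·c+b·c·b'+a+a
= b+b·c+a+a   [distribution]
= b+a+a   [absorption]
= b+a   [idempotence]

b+a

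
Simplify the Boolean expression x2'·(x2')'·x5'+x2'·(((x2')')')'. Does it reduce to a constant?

0

x2'·(x2')'·x5'+x2'·(((x2')')')'
= x2'·(x2')'·x5'+x2'·(x2')'   — double negation
= x2'·(x2')'   — absorption
= x2'·x2   — double negation
= 0   — complement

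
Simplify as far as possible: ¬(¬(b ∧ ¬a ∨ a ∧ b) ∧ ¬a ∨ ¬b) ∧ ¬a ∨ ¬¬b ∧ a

¬(¬(b ∧ ¬a ∨ a ∧ b) ∧ ¬a ∨ ¬b) ∧ ¬a ∨ ¬¬b ∧ a
= ¬(¬b ∧ ¬a ∨ ¬b) ∧ ¬a ∨ ¬¬b ∧ a   [distribution]
= ¬¬b ∧ ¬a ∨ ¬¬b ∧ a   [absorption]
= ¬¬b   [distribution]
= b   [double negation]

b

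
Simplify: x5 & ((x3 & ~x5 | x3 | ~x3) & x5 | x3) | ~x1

x5 | ~x1

x5 & ((x3 & ~x5 | x3 | ~x3) & x5 | x3) | ~x1
= x5 & ((x3 | ~x3) & x5 | x3) | ~x1   [absorption]
= x5 & (x5 | x3) | ~x1   [complement / identity]
= x5 | ~x1   [absorption]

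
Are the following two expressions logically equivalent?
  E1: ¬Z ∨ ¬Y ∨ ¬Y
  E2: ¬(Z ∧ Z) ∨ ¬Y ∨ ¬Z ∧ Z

Yes

E1: ¬Z ∨ ¬Y ∨ ¬Y
    = ¬Z ∨ ¬Y
E2: ¬(Z ∧ Z) ∨ ¬Y ∨ ¬Z ∧ Z
    = ¬(Z ∧ Z) ∨ ¬Y
    = ¬Z ∨ ¬Y
Both reduce to ¬Z ∨ ¬Y, so they are equivalent.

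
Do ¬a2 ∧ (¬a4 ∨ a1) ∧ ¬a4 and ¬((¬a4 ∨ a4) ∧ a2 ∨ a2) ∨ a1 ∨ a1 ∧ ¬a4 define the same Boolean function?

E1: ¬a2 ∧ (¬a4 ∨ a1) ∧ ¬a4
    = ¬a2 ∧ ¬a4   (absorption)
E2: ¬((¬a4 ∨ a4) ∧ a2 ∨ a2) ∨ a1 ∨ a1 ∧ ¬a4
    = ¬(a2 ∨ a2) ∨ a1 ∨ a1 ∧ ¬a4   (complement / identity)
    = ¬(a2 ∨ a2) ∨ a1   (absorption)
    = ¬a2 ∨ a1   (idempotence)
These differ: at a1=1, a2=0, a4=1, E1 = 0 but E2 = 1.

No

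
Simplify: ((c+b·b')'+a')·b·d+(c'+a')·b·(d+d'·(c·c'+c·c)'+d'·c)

((c+b·b')'+a')·b·d+(c'+a')·b·(d+d'·(c·c'+c·c)'+d'·c)
= ((c+b·b')'+a')·b·d+(c'+a')·b·(d+d'·c'+d'·c)
= (c'+a')·b·d+(c'+a')·b·(d+d'·c'+d'·c)
= (c'+a')·b·d+(c'+a')·b·(d+d')
= (c'+a')·b·d+(c'+a')·b
= (c'+a')·b

(c'+a')·b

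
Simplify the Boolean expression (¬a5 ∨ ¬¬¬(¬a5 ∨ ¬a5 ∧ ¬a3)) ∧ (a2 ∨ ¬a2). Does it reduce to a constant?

True

(¬a5 ∨ ¬¬¬(¬a5 ∨ ¬a5 ∧ ¬a3)) ∧ (a2 ∨ ¬a2)
= (¬a5 ∨ ¬(¬a5 ∨ ¬a5 ∧ ¬a3)) ∧ (a2 ∨ ¬a2)
= (¬a5 ∨ ¬¬a5) ∧ (a2 ∨ ¬a2)
= ¬a5 ∨ ¬¬a5
= ¬a5 ∨ a5
= True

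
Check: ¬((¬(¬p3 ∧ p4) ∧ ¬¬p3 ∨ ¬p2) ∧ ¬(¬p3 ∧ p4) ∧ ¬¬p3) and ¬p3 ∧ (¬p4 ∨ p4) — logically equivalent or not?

E1: ¬((¬(¬p3 ∧ p4) ∧ ¬¬p3 ∨ ¬p2) ∧ ¬(¬p3 ∧ p4) ∧ ¬¬p3)
    = ¬(¬(¬p3 ∧ p4) ∧ ¬¬p3)   — absorption
    = ¬p3 ∧ p4 ∨ ¬p3   — De Morgan
    = ¬p3   — absorption
E2: ¬p3 ∧ (¬p4 ∨ p4)
    = ¬p3   — complement / identity
Both reduce to ¬p3, so they are equivalent.

Yes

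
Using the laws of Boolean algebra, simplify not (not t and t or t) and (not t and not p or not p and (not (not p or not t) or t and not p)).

not (not t and t or t) and (not t and not p or not p and (not (not p or not t) or t and not p))
= not (not t and t or t) and (not t and not p or not p and (p and t or t and not p))   — De Morgan
= not (not t and t or t) and (not t and not p or not p and t)   — distribution
= not t and (not t and not p or not p and t)   — complement / identity
= not t and not p   — distribution

not t and not p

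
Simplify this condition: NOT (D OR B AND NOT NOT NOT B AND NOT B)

NOT D

NOT (D OR B AND NOT NOT NOT B AND NOT B)
= NOT (D OR B AND NOT B AND NOT B)   — double negation
= NOT (D OR B AND NOT B)   — idempotence
= NOT D   — complement / identity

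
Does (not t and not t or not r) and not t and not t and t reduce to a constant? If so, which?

(not t and not t or not r) and not t and not t and t
= not t and not t and t   — absorption
= not t and t   — idempotence
= False   — complement

yes, False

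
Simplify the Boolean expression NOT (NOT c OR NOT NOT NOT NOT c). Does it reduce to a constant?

NOT (NOT c OR NOT NOT NOT NOT c)
= c AND NOT NOT NOT c   (De Morgan)
= c AND NOT c   (double negation)
= FALSE   (complement)

FALSE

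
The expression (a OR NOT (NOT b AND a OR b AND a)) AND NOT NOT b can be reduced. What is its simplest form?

(a OR NOT (NOT b AND a OR b AND a)) AND NOT NOT b
= (a OR NOT a) AND NOT NOT b   — distribution
= (a OR NOT a) AND b   — double negation
= b   — complement / identity

b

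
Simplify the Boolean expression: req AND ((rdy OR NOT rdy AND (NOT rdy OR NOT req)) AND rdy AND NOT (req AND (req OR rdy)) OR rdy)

req AND ((rdy OR NOT rdy AND (NOT rdy OR NOT req)) AND rdy AND NOT (req AND (req OR rdy)) OR rdy)
= req AND ((rdy OR NOT rdy) AND rdy AND NOT (req AND (req OR rdy)) OR rdy)   [absorption]
= req AND ((rdy OR NOT rdy) AND rdy AND NOT req OR rdy)   [absorption]
= req AND (rdy AND NOT req OR rdy)   [complement / identity]
= req AND rdy   [absorption]

req AND rdy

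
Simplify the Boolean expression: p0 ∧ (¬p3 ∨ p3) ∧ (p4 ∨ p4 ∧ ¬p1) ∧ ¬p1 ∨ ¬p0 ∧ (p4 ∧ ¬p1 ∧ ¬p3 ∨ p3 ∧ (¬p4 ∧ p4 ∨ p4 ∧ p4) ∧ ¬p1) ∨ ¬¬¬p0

p0 ∧ (¬p3 ∨ p3) ∧ (p4 ∨ p4 ∧ ¬p1) ∧ ¬p1 ∨ ¬p0 ∧ (p4 ∧ ¬p1 ∧ ¬p3 ∨ p3 ∧ (¬p4 ∧ p4 ∨ p4 ∧ p4) ∧ ¬p1) ∨ ¬¬¬p0
= p0 ∧ (¬p3 ∨ p3) ∧ p4 ∧ ¬p1 ∨ ¬p0 ∧ (p4 ∧ ¬p1 ∧ ¬p3 ∨ p3 ∧ (¬p4 ∧ p4 ∨ p4 ∧ p4) ∧ ¬p1) ∨ ¬¬¬p0   [absorption]
= p0 ∧ p4 ∧ ¬p1 ∨ ¬p0 ∧ (p4 ∧ ¬p1 ∧ ¬p3 ∨ p3 ∧ (¬p4 ∧ p4 ∨ p4 ∧ p4) ∧ ¬p1) ∨ ¬¬¬p0   [complement / identity]
= p0 ∧ p4 ∧ ¬p1 ∨ ¬p0 ∧ (p4 ∧ ¬p1 ∧ ¬p3 ∨ p3 ∧ p4 ∧ ¬p1) ∨ ¬¬¬p0   [distribution]
= p0 ∧ p4 ∧ ¬p1 ∨ ¬p0 ∧ p4 ∧ ¬p1 ∨ ¬¬¬p0   [distribution]
= p0 ∧ p4 ∧ ¬p1 ∨ ¬p0 ∧ p4 ∧ ¬p1 ∨ ¬p0   [double negation]
= p4 ∧ ¬p1 ∨ ¬p0   [distribution]

p4 ∧ ¬p1 ∨ ¬p0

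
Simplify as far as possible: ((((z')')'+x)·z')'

((((z')')'+x)·z')'
= ((z'+x)·z')'   [double negation]
= (z')'   [absorption]
= z   [double negation]

z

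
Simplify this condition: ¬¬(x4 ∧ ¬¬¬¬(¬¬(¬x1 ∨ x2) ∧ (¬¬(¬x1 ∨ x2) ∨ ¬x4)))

x4 ∧ (¬x1 ∨ x2)

¬¬(x4 ∧ ¬¬¬¬(¬¬(¬x1 ∨ x2) ∧ (¬¬(¬x1 ∨ x2) ∨ ¬x4)))
= ¬¬(x4 ∧ ¬¬¬¬¬¬(¬x1 ∨ x2))   — absorption
= x4 ∧ ¬¬¬¬¬¬(¬x1 ∨ x2)   — double negation
= x4 ∧ ¬¬¬¬(¬x1 ∨ x2)   — double negation
= x4 ∧ ¬¬(¬x1 ∨ x2)   — double negation
= x4 ∧ (¬x1 ∨ x2)   — double negation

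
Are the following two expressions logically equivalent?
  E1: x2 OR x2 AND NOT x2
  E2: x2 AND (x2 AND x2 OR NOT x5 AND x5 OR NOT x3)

Yes

E1: x2 OR x2 AND NOT x2
    = x2
E2: x2 AND (x2 AND x2 OR NOT x5 AND x5 OR NOT x3)
    = x2 AND (x2 AND x2 OR NOT x3)
    = x2 AND (x2 OR NOT x3)
    = x2
Both reduce to x2, so they are equivalent.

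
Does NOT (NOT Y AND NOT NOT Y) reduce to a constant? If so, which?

yes, True

NOT (NOT Y AND NOT NOT Y)
= Y OR NOT Y   [De Morgan]
= TRUE   [complement]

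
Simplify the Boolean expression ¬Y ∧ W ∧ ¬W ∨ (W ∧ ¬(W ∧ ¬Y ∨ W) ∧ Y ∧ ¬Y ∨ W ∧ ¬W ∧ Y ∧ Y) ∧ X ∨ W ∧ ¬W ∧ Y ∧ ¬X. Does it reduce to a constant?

False

¬Y ∧ W ∧ ¬W ∨ (W ∧ ¬(W ∧ ¬Y ∨ W) ∧ Y ∧ ¬Y ∨ W ∧ ¬W ∧ Y ∧ Y) ∧ X ∨ W ∧ ¬W ∧ Y ∧ ¬X
= ¬Y ∧ W ∧ ¬W ∨ (W ∧ ¬W ∧ Y ∧ ¬Y ∨ W ∧ ¬W ∧ Y ∧ Y) ∧ X ∨ W ∧ ¬W ∧ Y ∧ ¬X
= ¬Y ∧ W ∧ ¬W ∨ W ∧ ¬W ∧ Y ∧ X ∨ W ∧ ¬W ∧ Y ∧ ¬X
= ¬Y ∧ W ∧ ¬W ∨ W ∧ ¬W ∧ Y
= W ∧ ¬W
= False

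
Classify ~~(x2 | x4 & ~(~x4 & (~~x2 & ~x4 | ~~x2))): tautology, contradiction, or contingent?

contingent

~~(x2 | x4 & ~(~x4 & (~~x2 & ~x4 | ~~x2)))
= x2 | x4 & ~(~x4 & (~~x2 & ~x4 | ~~x2))   (double negation)
= x2 | x4 & ~(~x4 & ~~x2)   (absorption)
= x2 | x4 & (x4 | ~x2)   (De Morgan)
= x2 | x4   (absorption)
This depends on x2, x4, so it is not a constant.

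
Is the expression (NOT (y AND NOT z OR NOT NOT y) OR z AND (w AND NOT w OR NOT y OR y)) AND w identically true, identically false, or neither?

(NOT (y AND NOT z OR NOT NOT y) OR z AND (w AND NOT w OR NOT y OR y)) AND w
= (NOT (y AND NOT z OR y) OR z AND (w AND NOT w OR NOT y OR y)) AND w   (double negation)
= (NOT (y AND NOT z OR y) OR z AND (NOT y OR y)) AND w   (complement / identity)
= (NOT y OR z AND (NOT y OR y)) AND w   (absorption)
= (NOT y OR z) AND w   (complement / identity)
This depends on w, y, z, so it is not a constant.

neither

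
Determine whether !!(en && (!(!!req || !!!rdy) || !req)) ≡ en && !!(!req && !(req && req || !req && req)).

Yes

E1: !!(en && (!(!!req || !!!rdy) || !req))
    = !!(en && (!(!!req || !rdy) || !req))
    = !!(en && (!req && rdy || !req))
    = !!(en && !req)
    = en && !req
E2: en && !!(!req && !(req && req || !req && req))
    = en && !!(!req && !req)
    = en && !!!req
    = en && !req
Both reduce to en && !req, so they are equivalent.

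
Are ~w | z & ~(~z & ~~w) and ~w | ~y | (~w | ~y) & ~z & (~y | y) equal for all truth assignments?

No

E1: ~w | z & ~(~z & ~~w)
    = ~w | z & (z | ~w)   (De Morgan)
    = ~w | z   (absorption)
E2: ~w | ~y | (~w | ~y) & ~z & (~y | y)
    = ~w | ~y | (~w | ~y) & ~z   (complement / identity)
    = ~w | ~y   (absorption)
These differ: at w=1, y=1, z=1, E1 = 1 but E2 = 0.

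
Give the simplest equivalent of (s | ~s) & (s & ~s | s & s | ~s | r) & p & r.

(s | ~s) & (s & ~s | s & s | ~s | r) & p & r
= (s | ~s) & (s | ~s | r) & p & r   (distribution)
= (s | ~s) & p & r   (absorption)
= p & r   (complement / identity)

p & r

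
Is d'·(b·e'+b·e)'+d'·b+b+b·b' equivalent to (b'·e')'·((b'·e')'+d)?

No

E1: d'·(b·e'+b·e)'+d'·b+b+b·b'
    = d'·b'+d'·b+b+b·b'   — distribution
    = d'+b+b·b'   — distribution
    = d'+b   — complement / identity
E2: (b'·e')'·((b'·e')'+d)
    = (b'·e')'   — absorption
    = b+e   — De Morgan
These differ: at b=0, d=1, e=1, E1 = 0 but E2 = 1.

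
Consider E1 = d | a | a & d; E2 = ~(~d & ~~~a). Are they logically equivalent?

Yes

E1: d | a | a & d
    = d | a   (absorption)
E2: ~(~d & ~~~a)
    = d | ~~a   (De Morgan)
    = d | a   (double negation)
Both reduce to d | a, so they are equivalent.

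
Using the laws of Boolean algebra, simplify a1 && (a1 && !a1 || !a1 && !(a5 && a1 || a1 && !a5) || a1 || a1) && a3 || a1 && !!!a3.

a1 && (a1 && !a1 || !a1 && !(a5 && a1 || a1 && !a5) || a1 || a1) && a3 || a1 && !!!a3
= a1 && (a1 && !a1 || !a1 && !a1 || a1 || a1) && a3 || a1 && !!!a3
= a1 && (!a1 || a1 || a1) && a3 || a1 && !!!a3
= a1 && (!a1 || a1) && a3 || a1 && !!!a3
= a1 && a3 || a1 && !!!a3
= a1 && a3 || a1 && !a3
= a1

a1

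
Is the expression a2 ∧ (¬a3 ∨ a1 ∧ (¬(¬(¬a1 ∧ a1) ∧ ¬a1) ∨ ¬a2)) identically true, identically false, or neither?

a2 ∧ (¬a3 ∨ a1 ∧ (¬(¬(¬a1 ∧ a1) ∧ ¬a1) ∨ ¬a2))
= a2 ∧ (¬a3 ∨ a1 ∧ (¬a1 ∧ a1 ∨ a1 ∨ ¬a2))   [De Morgan]
= a2 ∧ (¬a3 ∨ a1 ∧ (a1 ∨ ¬a2))   [complement / identity]
= a2 ∧ (¬a3 ∨ a1)   [absorption]
This depends on a1, a2, a3, so it is not a constant.

neither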